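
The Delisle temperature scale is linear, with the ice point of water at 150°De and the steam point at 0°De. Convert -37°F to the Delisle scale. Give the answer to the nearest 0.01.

207.50°De

First in Celsius: (-37 - 32) × 5/9 = -38.3333°C.
Linearly onto the Delisle scale: 150 + (-38.3333 / 100) × (0 - 150) = 207.50°De.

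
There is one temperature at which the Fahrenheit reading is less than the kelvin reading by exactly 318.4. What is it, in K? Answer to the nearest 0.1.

176.6 K

Let K be the kelvin reading. The Fahrenheit reading is F = 1.8·K - 459.67.
Require F - K = -318.4: (0.8)·K - 459.67 = -318.4.
K = (-318.4 + 459.67) / (0.8) = 176.6.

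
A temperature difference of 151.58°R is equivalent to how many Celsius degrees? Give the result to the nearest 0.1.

For a temperature interval the offset drops out; only the factor 5/9 applies.
151.58 × 5/9 = 84.2.

84.2°C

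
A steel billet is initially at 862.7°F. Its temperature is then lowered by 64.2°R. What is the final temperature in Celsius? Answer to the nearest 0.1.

Initial temperature in Celsius: (862.7 - 32) × 5/9 = 461.5000°C.
The 64.2°R change is an interval, so only the factor 5/9 applies: -64.2 × 5/9 = -35.6667°C.
Final Celsius temperature: 461.5000 - 35.6667 = 425.8333°C.

425.8°C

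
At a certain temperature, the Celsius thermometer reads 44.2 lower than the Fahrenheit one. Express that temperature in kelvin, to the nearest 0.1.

Let x be the Fahrenheit reading; then the Celsius reading is 5/9·x - 17.7778.
(5/9·x - 17.7778) - x = -44.2  ⇒  (-4/9)·x = -26.4222  ⇒  x = 59.4500°F.
In Celsius: (59.45 - 32) × 5/9 = 15.2500°C.
In kelvin: 15.2500 + 273.15 = 288.4 K.

288.4 K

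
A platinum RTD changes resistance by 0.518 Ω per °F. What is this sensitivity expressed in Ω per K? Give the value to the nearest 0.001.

0.932 Ω per K

The quantity depends on a temperature interval, so only the ratio of degree sizes applies; the offset between the scales is irrelevant.
A change of 1 K is a change of 1.8°F, so per K the value is 0.518 × 1.8 = 0.932.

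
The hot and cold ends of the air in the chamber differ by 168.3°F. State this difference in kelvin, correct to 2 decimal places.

93.50 K

Only the scale ratio 5/9 matters for a change in temperature.
168.3 × 5/9 = 93.50.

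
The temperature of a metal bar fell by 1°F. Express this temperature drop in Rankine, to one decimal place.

1.0°R

Fahrenheit and Rankine degrees are the same size, so the interval is unchanged: 1.0.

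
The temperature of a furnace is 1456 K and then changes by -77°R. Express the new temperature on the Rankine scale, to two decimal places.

2543.80°R

Initial temperature in Celsius: 1456 - 273.15 = 1182.8500°C.
The 77°R change is an interval, so only the factor 5/9 applies: -77 × 5/9 = -42.7778°C.
Final Celsius temperature: 1182.8500 - 42.7778 = 1140.0722°C.
In Rankine: 1140.0722 × 1.8 + 491.67 = 2543.80°R.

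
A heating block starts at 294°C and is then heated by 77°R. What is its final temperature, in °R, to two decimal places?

The 77°R change is an interval, so only the factor 5/9 applies: +77 × 5/9 = +42.7778°C.
Final Celsius temperature: 294.0000 + 42.7778 = 336.7778°C.
In Rankine: 336.7778 × 1.8 + 491.67 = 1097.87°R.

1097.87°R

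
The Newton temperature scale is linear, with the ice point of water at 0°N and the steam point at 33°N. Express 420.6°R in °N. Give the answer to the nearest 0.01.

-13.03°N

First in Celsius: (420.6 - 491.67) × 5/9 = -39.4833°C.
Linearly onto the Newton scale: 0 + (-39.4833 / 100) × (33 - 0) = -13.03°N.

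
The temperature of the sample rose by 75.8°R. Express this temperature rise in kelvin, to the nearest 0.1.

42.1 K

Only the scale ratio 5/9 matters for a change in temperature.
75.8 × 5/9 = 42.1.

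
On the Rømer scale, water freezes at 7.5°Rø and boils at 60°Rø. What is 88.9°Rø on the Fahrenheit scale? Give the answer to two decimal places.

Linear interpolation between the fixed points: C = (88.9 - 7.5) × 100 / (60 - 7.5) = 155.0476°C.
Then 155.0476 × 1.8 + 32 = 311.09°F.

311.09°F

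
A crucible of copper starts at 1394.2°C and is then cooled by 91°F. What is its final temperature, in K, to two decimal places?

The 91°F change is an interval, so only the factor 5/9 applies: -91 × 5/9 = -50.5556°C.
Final Celsius temperature: 1394.2000 - 50.5556 = 1343.6444°C.
In kelvin: 1343.6444 + 273.15 = 1616.79 K.

1616.79 K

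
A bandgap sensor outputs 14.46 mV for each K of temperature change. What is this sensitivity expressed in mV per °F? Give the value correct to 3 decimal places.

8.033 mV per °F

The quantity depends on a temperature interval, so only the ratio of degree sizes applies; the offset between the scales is irrelevant.
A change of 1°F is a change of 5/9 K, so per °F the value is 14.46 × 5/9 = 8.033.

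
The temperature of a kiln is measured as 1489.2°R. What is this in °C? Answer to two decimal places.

In Celsius: (1489.2 - 491.67) × 5/9 = 554.1833°C.

554.18°C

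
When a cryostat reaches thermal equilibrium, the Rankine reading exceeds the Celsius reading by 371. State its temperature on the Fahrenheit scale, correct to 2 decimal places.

Let x be the Rankine reading; then the Celsius reading is 5/9·x - 273.15.
(5/9·x - 273.15) - x = -371  ⇒  (-4/9)·x = -97.85  ⇒  x = 220.1625°R.
In Celsius: (220.1625 - 491.67) × 5/9 = -150.8375°C.
In Fahrenheit: -150.8375 × 1.8 + 32 = -239.51°F.

-239.51°F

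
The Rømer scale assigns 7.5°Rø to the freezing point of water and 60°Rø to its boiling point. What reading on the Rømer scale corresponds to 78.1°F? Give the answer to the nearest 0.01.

First in Celsius: (78.1 - 32) × 5/9 = 25.6111°C.
Linearly onto the Rømer scale: 7.5 + (25.6111 / 100) × (60 - 7.5) = 20.95°Rø.

20.95°Rø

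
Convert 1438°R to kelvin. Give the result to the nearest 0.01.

798.89 K

In Celsius: (1438 - 491.67) × 5/9 = 525.7389°C.
In kelvin: 525.7389 + 273.15 = 798.89 K.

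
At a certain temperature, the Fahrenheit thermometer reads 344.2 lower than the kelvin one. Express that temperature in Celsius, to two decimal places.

Let x be the kelvin reading; then the Fahrenheit reading is 1.8·x - 459.67.
(1.8·x - 459.67) - x = -344.2  ⇒  (0.8)·x = 115.47  ⇒  x = 144.3375 K.
In Celsius: 144.3375 - 273.15 = -128.81°C.

-128.81°C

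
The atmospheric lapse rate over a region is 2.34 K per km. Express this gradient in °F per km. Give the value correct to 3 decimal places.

4.212 °F/km

The quantity depends on a temperature interval, so only the ratio of degree sizes applies; the offset between the scales is irrelevant.
A change of 1 K is a change of 1.8°F, so 2.34 × 1.8 = 4.212.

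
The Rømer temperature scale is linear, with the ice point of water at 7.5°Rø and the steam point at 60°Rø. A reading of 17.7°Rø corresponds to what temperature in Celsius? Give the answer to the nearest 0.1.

19.4°C

Linear interpolation between the fixed points: C = (17.7 - 7.5) × 100 / (60 - 7.5) = 19.4286°C.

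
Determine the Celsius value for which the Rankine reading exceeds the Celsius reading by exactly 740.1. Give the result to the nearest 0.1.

Let C be the Celsius reading. The Rankine reading is R = 1.8·C + 491.67.
Require R - C = 740.1: (0.8)·C + 491.67 = 740.1.
C = (740.1 - 491.67) / (0.8) = 310.5.

310.5°C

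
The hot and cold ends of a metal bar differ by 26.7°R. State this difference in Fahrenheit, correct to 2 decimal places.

26.70°F

Rankine and Fahrenheit degrees are the same size, so the interval is unchanged: 26.70.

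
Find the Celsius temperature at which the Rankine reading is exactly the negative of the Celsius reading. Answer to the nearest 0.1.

Let C be the Celsius reading. The Rankine reading is R = 1.8·C + 491.67.
Require R = -1·C: 1.8·C + 491.67 = -1·C.
(2.8)·C = -491.67  ⇒  C = -175.6.

-175.6°C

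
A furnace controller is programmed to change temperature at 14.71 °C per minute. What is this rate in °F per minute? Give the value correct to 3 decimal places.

26.478 °F/minute

The quantity depends on a temperature interval, so only the ratio of degree sizes applies; the offset between the scales is irrelevant.
A change of 1°C is a change of 1.8°F, so 14.71 × 1.8 = 26.478.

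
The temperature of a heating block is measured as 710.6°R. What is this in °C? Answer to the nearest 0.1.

In Celsius: (710.6 - 491.67) × 5/9 = 121.6278°C.

121.6°C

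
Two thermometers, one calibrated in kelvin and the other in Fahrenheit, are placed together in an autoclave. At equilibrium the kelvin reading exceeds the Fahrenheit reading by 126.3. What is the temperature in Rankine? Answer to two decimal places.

750.08°R

Let x be the kelvin reading; then the Fahrenheit reading is 1.8·x - 459.67.
(1.8·x - 459.67) - x = -126.3  ⇒  (0.8)·x = 333.37  ⇒  x = 416.7125 K.
In Celsius: 416.7125 - 273.15 = 143.5625°C.
In Rankine: 143.5625 × 1.8 + 491.67 = 750.08°R.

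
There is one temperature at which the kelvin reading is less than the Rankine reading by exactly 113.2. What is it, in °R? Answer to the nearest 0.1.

Let R be the Rankine reading. The kelvin reading is K = 5/9·R.
Require K - R = -113.2: (-4/9)·R = -113.2.
R = (-113.2) / (-4/9) = 254.7.

254.7°R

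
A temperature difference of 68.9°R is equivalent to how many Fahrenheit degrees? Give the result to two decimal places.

68.90°F

Rankine and Fahrenheit degrees are the same size, so the interval is unchanged: 68.90.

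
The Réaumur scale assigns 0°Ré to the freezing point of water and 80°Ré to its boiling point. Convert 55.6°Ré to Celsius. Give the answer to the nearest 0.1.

Linear interpolation between the fixed points: C = (55.6 - 0) × 100 / (80 - 0) = 69.5000°C.

69.5°C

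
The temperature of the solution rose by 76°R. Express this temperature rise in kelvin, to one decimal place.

For a temperature interval the offset drops out; only the factor 5/9 applies.
76 × 5/9 = 42.2.

42.2 K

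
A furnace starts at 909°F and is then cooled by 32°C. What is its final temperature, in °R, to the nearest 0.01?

1311.07°R

Initial temperature in Celsius: (909 - 32) × 5/9 = 487.2222°C.
Final Celsius temperature: 487.2222 - 32.0000 = 455.2222°C.
In Rankine: 455.2222 × 1.8 + 491.67 = 1311.07°R.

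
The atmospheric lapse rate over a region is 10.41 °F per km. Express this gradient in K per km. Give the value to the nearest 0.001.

5.783 K/km

The quantity depends on a temperature interval, so only the ratio of degree sizes applies; the offset between the scales is irrelevant.
A change of 1°F is a change of 5/9 K, so 10.41 × 5/9 = 5.783.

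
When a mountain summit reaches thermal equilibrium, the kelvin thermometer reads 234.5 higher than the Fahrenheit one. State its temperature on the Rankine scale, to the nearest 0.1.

Let x be the Fahrenheit reading; then the kelvin reading is 5/9·x + 255.372.
(5/9·x + 255.372) - x = 234.5  ⇒  (-4/9)·x = -20.8722  ⇒  x = 46.9625°F.
In Celsius: (46.9625 - 32) × 5/9 = 8.3125°C.
In Rankine: 8.3125 × 1.8 + 491.67 = 506.6°R.

506.6°R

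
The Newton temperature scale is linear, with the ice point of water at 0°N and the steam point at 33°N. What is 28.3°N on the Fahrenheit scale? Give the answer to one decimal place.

186.4°F

Linear interpolation between the fixed points: C = (28.3 - 0) × 100 / (33 - 0) = 85.7576°C.
Then 85.7576 × 1.8 + 32 = 186.4°F.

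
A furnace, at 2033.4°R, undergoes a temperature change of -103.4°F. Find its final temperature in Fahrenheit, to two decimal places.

1470.33°F

Initial temperature in Celsius: (2033.4 - 491.67) × 5/9 = 856.5167°C.
The 103.4°F change is an interval, so only the factor 5/9 applies: -103.4 × 5/9 = -57.4444°C.
Final Celsius temperature: 856.5167 - 57.4444 = 799.0722°C.
In Fahrenheit: 799.0722 × 1.8 + 32 = 1470.33°F.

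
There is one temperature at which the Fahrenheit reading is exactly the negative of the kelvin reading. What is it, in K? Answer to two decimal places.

Let K be the kelvin reading. The Fahrenheit reading is F = 1.8·K - 459.67.
Require F = -1·K: 1.8·K - 459.67 = -1·K.
(2.8)·K = 459.67  ⇒  K = 164.17.

164.17 K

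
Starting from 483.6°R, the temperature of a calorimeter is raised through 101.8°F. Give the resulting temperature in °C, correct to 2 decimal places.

Initial temperature in Celsius: (483.6 - 491.67) × 5/9 = -4.4833°C.
The 101.8°F change is an interval, so only the factor 5/9 applies: +101.8 × 5/9 = +56.5556°C.
Final Celsius temperature: -4.4833 + 56.5556 = 52.0722°C.

52.07°C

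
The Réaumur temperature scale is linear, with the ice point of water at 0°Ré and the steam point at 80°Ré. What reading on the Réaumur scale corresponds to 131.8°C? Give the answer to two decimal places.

105.44°Ré

Linearly onto the Réaumur scale: 0 + (131.8000 / 100) × (80 - 0) = 105.44°Ré.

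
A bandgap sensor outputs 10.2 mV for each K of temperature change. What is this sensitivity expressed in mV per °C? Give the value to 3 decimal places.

Since only a temperature interval is involved, the additive offset between the scales drops out.
A change of 1°C is a change of 1 K, so per °C the value is 10.2 × 1 = 10.200.

10.200 mV per °C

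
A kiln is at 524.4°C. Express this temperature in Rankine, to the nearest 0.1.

In Rankine: 524.4000 × 1.8 + 491.67 = 1435.6°R.

1435.6°R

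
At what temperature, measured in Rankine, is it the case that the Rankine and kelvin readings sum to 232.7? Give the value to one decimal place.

149.6°R

Let R be the Rankine reading. The kelvin reading is K = 5/9·R.
Require R + K = 232.7: (14/9)·R = 232.7.
R = (232.7) / (14/9) = 149.6.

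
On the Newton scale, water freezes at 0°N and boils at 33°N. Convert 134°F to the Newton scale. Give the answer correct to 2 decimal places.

First in Celsius: (134 - 32) × 5/9 = 56.6667°C.
Linearly onto the Newton scale: 0 + (56.6667 / 100) × (33 - 0) = 18.70°N.

18.70°N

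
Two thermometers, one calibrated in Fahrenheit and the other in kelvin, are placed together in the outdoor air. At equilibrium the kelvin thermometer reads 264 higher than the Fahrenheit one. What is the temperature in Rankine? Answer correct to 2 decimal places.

Let x be the Fahrenheit reading; then the kelvin reading is 5/9·x + 255.372.
(5/9·x + 255.372) - x = 264  ⇒  (-4/9)·x = 8.62778  ⇒  x = -19.4125°F.
In Celsius: (-19.4125 - 32) × 5/9 = -28.5625°C.
In Rankine: -28.5625 × 1.8 + 491.67 = 440.26°R.

440.26°R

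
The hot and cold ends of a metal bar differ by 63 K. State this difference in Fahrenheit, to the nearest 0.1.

Only the scale ratio 1.8 matters for a change in temperature.
63 × 1.8 = 113.4.

113.4°F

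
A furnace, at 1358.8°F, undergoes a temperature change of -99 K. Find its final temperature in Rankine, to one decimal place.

Initial temperature in Celsius: (1358.8 - 32) × 5/9 = 737.1111°C.
The 99 K change is an interval; Kelvin and Celsius degrees are the same size, so ΔC = -99°C.
Final Celsius temperature: 737.1111 - 99.0000 = 638.1111°C.
In Rankine: 638.1111 × 1.8 + 491.67 = 1640.3°R.

1640.3°R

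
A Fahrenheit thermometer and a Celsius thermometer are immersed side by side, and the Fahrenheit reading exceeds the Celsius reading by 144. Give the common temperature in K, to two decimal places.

Let x be the Fahrenheit reading; then the Celsius reading is 5/9·x - 17.7778.
(5/9·x - 17.7778) - x = -144  ⇒  (-4/9)·x = -126.222  ⇒  x = 284.0000°F.
In Celsius: (284 - 32) × 5/9 = 140.0000°C.
In kelvin: 140.0000 + 273.15 = 413.15 K.

413.15 K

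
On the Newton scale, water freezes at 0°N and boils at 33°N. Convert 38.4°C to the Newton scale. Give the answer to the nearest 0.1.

12.7°N

Linearly onto the Newton scale: 0 + (38.4000 / 100) × (33 - 0) = 12.7°N.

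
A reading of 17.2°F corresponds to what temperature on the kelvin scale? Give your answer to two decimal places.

In Celsius: (17.2 - 32) × 5/9 = -8.2222°C.
In kelvin: -8.2222 + 273.15 = 264.93 K.

264.93 K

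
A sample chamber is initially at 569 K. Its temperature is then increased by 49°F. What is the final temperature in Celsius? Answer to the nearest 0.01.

Initial temperature in Celsius: 569 - 273.15 = 295.8500°C.
The 49°F change is an interval, so only the factor 5/9 applies: +49 × 5/9 = +27.2222°C.
Final Celsius temperature: 295.8500 + 27.2222 = 323.0722°C.

323.07°C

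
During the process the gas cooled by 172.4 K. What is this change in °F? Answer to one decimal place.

310.3°F

Only the scale ratio 1.8 matters for a change in temperature.
172.4 × 1.8 = 310.3.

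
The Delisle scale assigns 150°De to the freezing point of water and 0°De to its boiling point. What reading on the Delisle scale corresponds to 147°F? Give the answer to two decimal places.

54.17°De

First in Celsius: (147 - 32) × 5/9 = 63.8889°C.
Linearly onto the Delisle scale: 150 + (63.8889 / 100) × (0 - 150) = 54.17°De.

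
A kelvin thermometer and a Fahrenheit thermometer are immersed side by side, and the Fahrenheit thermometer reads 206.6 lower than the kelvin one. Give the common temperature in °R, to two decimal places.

569.41°R

Let x be the kelvin reading; then the Fahrenheit reading is 1.8·x - 459.67.
(1.8·x - 459.67) - x = -206.6  ⇒  (0.8)·x = 253.07  ⇒  x = 316.3375 K.
In Celsius: 316.3375 - 273.15 = 43.1875°C.
In Rankine: 43.1875 × 1.8 + 491.67 = 569.41°R.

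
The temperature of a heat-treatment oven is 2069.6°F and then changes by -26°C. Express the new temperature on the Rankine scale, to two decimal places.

Initial temperature in Celsius: (2069.6 - 32) × 5/9 = 1132.0000°C.
Final Celsius temperature: 1132.0000 - 26.0000 = 1106.0000°C.
In Rankine: 1106.0000 × 1.8 + 491.67 = 2482.47°R.

2482.47°R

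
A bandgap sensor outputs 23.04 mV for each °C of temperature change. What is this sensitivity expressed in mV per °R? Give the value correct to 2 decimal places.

12.80 mV per °R

Since only a temperature interval is involved, the additive offset between the scales drops out.
A change of 1°R is a change of 5/9°C, so per °R the value is 23.04 × 5/9 = 12.80.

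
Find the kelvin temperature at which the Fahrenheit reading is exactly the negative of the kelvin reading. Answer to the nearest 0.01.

164.17 K

Let K be the kelvin reading. The Fahrenheit reading is F = 1.8·K - 459.67.
Require F = -1·K: 1.8·K - 459.67 = -1·K.
(2.8)·K = 459.67  ⇒  K = 164.17.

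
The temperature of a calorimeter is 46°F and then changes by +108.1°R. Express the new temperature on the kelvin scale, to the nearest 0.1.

Initial temperature in Celsius: (46 - 32) × 5/9 = 7.7778°C.
The 108.1°R change is an interval, so only the factor 5/9 applies: +108.1 × 5/9 = +60.0556°C.
Final Celsius temperature: 7.7778 + 60.0556 = 67.8333°C.
In kelvin: 67.8333 + 273.15 = 341.0 K.

341.0 K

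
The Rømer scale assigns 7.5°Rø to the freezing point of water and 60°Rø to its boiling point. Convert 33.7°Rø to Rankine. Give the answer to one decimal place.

581.5°R

Linear interpolation between the fixed points: C = (33.7 - 7.5) × 100 / (60 - 7.5) = 49.9048°C.
Then 49.9048 × 1.8 + 491.67 = 581.5°R.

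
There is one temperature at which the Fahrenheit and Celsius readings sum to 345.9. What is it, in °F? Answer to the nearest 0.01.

Let F be the Fahrenheit reading. The Celsius reading is C = 5/9·F - 17.7778.
Require F + C = 345.9: (14/9)·F - 17.7778 = 345.9.
F = (345.9 + 17.7778) / (14/9) = 233.79.

233.79°F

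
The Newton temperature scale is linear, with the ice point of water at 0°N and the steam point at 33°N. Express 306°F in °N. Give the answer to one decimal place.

50.2°N

First in Celsius: (306 - 32) × 5/9 = 152.2222°C.
Linearly onto the Newton scale: 0 + (152.2222 / 100) × (33 - 0) = 50.2°N.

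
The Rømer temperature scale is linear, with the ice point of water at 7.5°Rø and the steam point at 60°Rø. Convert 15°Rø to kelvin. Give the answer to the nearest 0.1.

Linear interpolation between the fixed points: C = (15 - 7.5) × 100 / (60 - 7.5) = 14.2857°C.
Then 14.2857 + 273.15 = 287.4 K.

287.4 K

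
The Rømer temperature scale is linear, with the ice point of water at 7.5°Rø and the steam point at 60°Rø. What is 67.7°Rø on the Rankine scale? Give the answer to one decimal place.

698.1°R

Linear interpolation between the fixed points: C = (67.7 - 7.5) × 100 / (60 - 7.5) = 114.6667°C.
Then 114.6667 × 1.8 + 491.67 = 698.1°R.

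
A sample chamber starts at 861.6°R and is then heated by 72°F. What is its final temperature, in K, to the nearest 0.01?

Initial temperature in Celsius: (861.6 - 491.67) × 5/9 = 205.5167°C.
The 72°F change is an interval, so only the factor 5/9 applies: +72 × 5/9 = +40.0000°C.
Final Celsius temperature: 205.5167 + 40.0000 = 245.5167°C.
In kelvin: 245.5167 + 273.15 = 518.67 K.

518.67 K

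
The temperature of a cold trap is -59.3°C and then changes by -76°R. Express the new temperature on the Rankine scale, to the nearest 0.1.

308.9°R

The 76°R change is an interval, so only the factor 5/9 applies: -76 × 5/9 = -42.2222°C.
Final Celsius temperature: -59.3000 - 42.2222 = -101.5222°C.
In Rankine: -101.5222 × 1.8 + 491.67 = 308.9°R.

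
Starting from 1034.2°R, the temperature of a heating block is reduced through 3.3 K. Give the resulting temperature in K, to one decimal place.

571.3 K

Initial temperature in Celsius: (1034.2 - 491.67) × 5/9 = 301.4056°C.
The 3.3 K change is an interval; Kelvin and Celsius degrees are the same size, so ΔC = -3.3°C.
Final Celsius temperature: 301.4056 - 3.3000 = 298.1056°C.
In kelvin: 298.1056 + 273.15 = 571.3 K.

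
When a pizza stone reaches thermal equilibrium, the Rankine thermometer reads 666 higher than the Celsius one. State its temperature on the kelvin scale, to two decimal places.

491.06 K

Let x be the Celsius reading; then the Rankine reading is 1.8·x + 491.67.
(1.8·x + 491.67) - x = 666  ⇒  (0.8)·x = 174.33  ⇒  x = 217.9125°C.
In kelvin: 217.9125 + 273.15 = 491.06 K.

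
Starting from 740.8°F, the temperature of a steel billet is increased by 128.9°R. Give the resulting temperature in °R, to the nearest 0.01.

1329.37°R

Initial temperature in Celsius: (740.8 - 32) × 5/9 = 393.7778°C.
The 128.9°R change is an interval, so only the factor 5/9 applies: +128.9 × 5/9 = +71.6111°C.
Final Celsius temperature: 393.7778 + 71.6111 = 465.3889°C.
In Rankine: 465.3889 × 1.8 + 491.67 = 1329.37°R.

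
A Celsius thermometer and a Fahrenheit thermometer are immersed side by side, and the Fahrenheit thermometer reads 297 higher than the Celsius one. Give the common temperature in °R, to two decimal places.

1087.92°R

Let x be the Celsius reading; then the Fahrenheit reading is 1.8·x + 32.
(1.8·x + 32) - x = 297  ⇒  (0.8)·x = 265  ⇒  x = 331.2500°C.
In Rankine: 331.2500 × 1.8 + 491.67 = 1087.92°R.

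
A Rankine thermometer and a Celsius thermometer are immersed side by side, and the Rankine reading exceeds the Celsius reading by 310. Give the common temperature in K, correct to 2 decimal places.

46.06 K

Let x be the Rankine reading; then the Celsius reading is 5/9·x - 273.15.
(5/9·x - 273.15) - x = -310  ⇒  (-4/9)·x = -36.85  ⇒  x = 82.9125°R.
In Celsius: (82.9125 - 491.67) × 5/9 = -227.0875°C.
In kelvin: -227.0875 + 273.15 = 46.06 K.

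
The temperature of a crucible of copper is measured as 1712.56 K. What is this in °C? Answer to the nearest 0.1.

1439.4°C

In Celsius: 1712.56 - 273.15 = 1439.4100°C.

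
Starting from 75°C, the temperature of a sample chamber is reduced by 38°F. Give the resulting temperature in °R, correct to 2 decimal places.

The 38°F change is an interval, so only the factor 5/9 applies: -38 × 5/9 = -21.1111°C.
Final Celsius temperature: 75.0000 - 21.1111 = 53.8889°C.
In Rankine: 53.8889 × 1.8 + 491.67 = 588.67°R.

588.67°R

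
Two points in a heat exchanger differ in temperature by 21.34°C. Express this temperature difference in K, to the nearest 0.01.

Celsius and kelvin degrees are the same size, so the interval is unchanged: 21.34.

21.34 K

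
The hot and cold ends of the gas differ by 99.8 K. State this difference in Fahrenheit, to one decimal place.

179.6°F

For a temperature interval the offset drops out; only the factor 1.8 applies.
99.8 × 1.8 = 179.6.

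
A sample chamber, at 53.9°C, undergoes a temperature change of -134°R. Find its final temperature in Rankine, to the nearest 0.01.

454.69°R

The 134°R change is an interval, so only the factor 5/9 applies: -134 × 5/9 = -74.4444°C.
Final Celsius temperature: 53.9000 - 74.4444 = -20.5444°C.
In Rankine: -20.5444 × 1.8 + 491.67 = 454.69°R.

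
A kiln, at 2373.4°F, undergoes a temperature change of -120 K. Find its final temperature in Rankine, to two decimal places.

Initial temperature in Celsius: (2373.4 - 32) × 5/9 = 1300.7778°C.
The 120 K change is an interval; Kelvin and Celsius degrees are the same size, so ΔC = -120°C.
Final Celsius temperature: 1300.7778 - 120.0000 = 1180.7778°C.
In Rankine: 1180.7778 × 1.8 + 491.67 = 2617.07°R.

2617.07°R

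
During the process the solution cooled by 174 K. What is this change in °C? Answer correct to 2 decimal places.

174.00°C

Kelvin and Celsius degrees are the same size, so the interval is unchanged: 174.00.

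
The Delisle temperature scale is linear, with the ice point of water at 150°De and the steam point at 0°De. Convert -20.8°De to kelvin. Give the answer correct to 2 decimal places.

Linear interpolation between the fixed points: C = (-20.8 - 150) × 100 / (0 - 150) = 113.8667°C.
Then 113.8667 + 273.15 = 387.02 K.

387.02 K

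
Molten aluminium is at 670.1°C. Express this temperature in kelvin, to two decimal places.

943.25 K

In kelvin: 670.1000 + 273.15 = 943.25 K.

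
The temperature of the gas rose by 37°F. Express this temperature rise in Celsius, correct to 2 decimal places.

20.56°C

Only the scale ratio 5/9 matters for a change in temperature.
37 × 5/9 = 20.56.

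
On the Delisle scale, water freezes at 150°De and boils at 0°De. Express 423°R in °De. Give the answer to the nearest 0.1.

207.2°De

First in Celsius: (423 - 491.67) × 5/9 = -38.1500°C.
Linearly onto the Delisle scale: 150 + (-38.1500 / 100) × (0 - 150) = 207.2°De.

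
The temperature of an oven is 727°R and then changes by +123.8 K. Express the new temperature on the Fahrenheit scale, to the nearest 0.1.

Initial temperature in Celsius: (727 - 491.67) × 5/9 = 130.7389°C.
The 123.8 K change is an interval; Kelvin and Celsius degrees are the same size, so ΔC = +123.8°C.
Final Celsius temperature: 130.7389 + 123.8000 = 254.5389°C.
In Fahrenheit: 254.5389 × 1.8 + 32 = 490.2°F.

490.2°F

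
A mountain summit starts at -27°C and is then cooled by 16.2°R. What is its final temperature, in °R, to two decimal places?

426.87°R

The 16.2°R change is an interval, so only the factor 5/9 applies: -16.2 × 5/9 = -9.0000°C.
Final Celsius temperature: -27.0000 - 9.0000 = -36.0000°C.
In Rankine: -36.0000 × 1.8 + 491.67 = 426.87°R.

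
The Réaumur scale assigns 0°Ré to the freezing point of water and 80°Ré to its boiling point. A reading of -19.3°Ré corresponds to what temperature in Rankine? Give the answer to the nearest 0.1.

448.2°R

Linear interpolation between the fixed points: C = (-19.3 - 0) × 100 / (80 - 0) = -24.1250°C.
Then -24.1250 × 1.8 + 491.67 = 448.2°R.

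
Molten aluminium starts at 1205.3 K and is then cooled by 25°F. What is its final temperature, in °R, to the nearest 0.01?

2144.54°R

Initial temperature in Celsius: 1205.3 - 273.15 = 932.1500°C.
The 25°F change is an interval, so only the factor 5/9 applies: -25 × 5/9 = -13.8889°C.
Final Celsius temperature: 932.1500 - 13.8889 = 918.2611°C.
In Rankine: 918.2611 × 1.8 + 491.67 = 2144.54°R.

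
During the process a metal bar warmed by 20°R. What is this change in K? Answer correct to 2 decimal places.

For a temperature interval the offset drops out; only the factor 5/9 applies.
20 × 5/9 = 11.11.

11.11 K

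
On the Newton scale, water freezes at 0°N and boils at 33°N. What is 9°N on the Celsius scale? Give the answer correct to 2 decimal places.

27.27°C

Linear interpolation between the fixed points: C = (9 - 0) × 100 / (33 - 0) = 27.2727°C.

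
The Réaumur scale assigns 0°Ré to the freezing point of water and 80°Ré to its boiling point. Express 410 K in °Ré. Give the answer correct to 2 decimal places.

109.48°Ré

First in Celsius: 410 - 273.15 = 136.8500°C.
Linearly onto the Réaumur scale: 0 + (136.8500 / 100) × (80 - 0) = 109.48°Ré.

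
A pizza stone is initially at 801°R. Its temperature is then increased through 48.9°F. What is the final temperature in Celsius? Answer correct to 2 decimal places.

199.02°C

Initial temperature in Celsius: (801 - 491.67) × 5/9 = 171.8500°C.
The 48.9°F change is an interval, so only the factor 5/9 applies: +48.9 × 5/9 = +27.1667°C.
Final Celsius temperature: 171.8500 + 27.1667 = 199.0167°C.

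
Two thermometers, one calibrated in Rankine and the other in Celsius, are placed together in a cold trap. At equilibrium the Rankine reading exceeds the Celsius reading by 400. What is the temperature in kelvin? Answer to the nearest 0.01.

158.56 K

Let x be the Rankine reading; then the Celsius reading is 5/9·x - 273.15.
(5/9·x - 273.15) - x = -400  ⇒  (-4/9)·x = -126.85  ⇒  x = 285.4125°R.
In Celsius: (285.4125 - 491.67) × 5/9 = -114.5875°C.
In kelvin: -114.5875 + 273.15 = 158.56 K.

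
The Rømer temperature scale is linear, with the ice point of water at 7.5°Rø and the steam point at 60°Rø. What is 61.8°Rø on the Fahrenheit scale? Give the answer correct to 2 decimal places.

Linear interpolation between the fixed points: C = (61.8 - 7.5) × 100 / (60 - 7.5) = 103.4286°C.
Then 103.4286 × 1.8 + 32 = 218.17°F.

218.17°F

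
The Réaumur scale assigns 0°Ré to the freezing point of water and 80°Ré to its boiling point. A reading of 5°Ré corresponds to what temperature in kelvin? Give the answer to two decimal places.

Linear interpolation between the fixed points: C = (5 - 0) × 100 / (80 - 0) = 6.2500°C.
Then 6.2500 + 273.15 = 279.40 K.

279.40 K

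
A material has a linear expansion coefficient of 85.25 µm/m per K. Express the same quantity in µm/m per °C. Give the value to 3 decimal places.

Since only a temperature interval is involved, the additive offset between the scales drops out.
A change of 1°C is a change of 1 K, so per °C the value is 85.25 × 1 = 85.250.

85.250 µm/m per °C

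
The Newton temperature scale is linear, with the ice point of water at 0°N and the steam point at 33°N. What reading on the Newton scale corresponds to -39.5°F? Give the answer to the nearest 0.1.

First in Celsius: (-39.5 - 32) × 5/9 = -39.7222°C.
Linearly onto the Newton scale: 0 + (-39.7222 / 100) × (33 - 0) = -13.1°N.

-13.1°N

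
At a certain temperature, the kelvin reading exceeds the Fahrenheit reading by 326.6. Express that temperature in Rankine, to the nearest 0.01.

Let x be the kelvin reading; then the Fahrenheit reading is 1.8·x - 459.67.
(1.8·x - 459.67) - x = -326.6  ⇒  (0.8)·x = 133.07  ⇒  x = 166.3375 K.
In Celsius: 166.3375 - 273.15 = -106.8125°C.
In Rankine: -106.8125 × 1.8 + 491.67 = 299.41°R.

299.41°R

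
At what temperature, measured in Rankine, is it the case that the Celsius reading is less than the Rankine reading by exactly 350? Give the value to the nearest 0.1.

Let R be the Rankine reading. The Celsius reading is C = 5/9·R - 273.15.
Require C - R = -350: (-4/9)·R - 273.15 = -350.
R = (-350 + 273.15) / (-4/9) = 172.9.

172.9°R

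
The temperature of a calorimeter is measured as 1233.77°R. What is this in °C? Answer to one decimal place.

In Celsius: (1233.77 - 491.67) × 5/9 = 412.2778°C.

412.3°C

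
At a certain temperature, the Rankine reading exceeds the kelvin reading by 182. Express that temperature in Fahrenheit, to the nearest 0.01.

-50.17°F

Let x be the Rankine reading; then the kelvin reading is 5/9·x.
(5/9·x) - x = -182  ⇒  (-4/9)·x = -182  ⇒  x = 409.5000°R.
In Celsius: (409.5 - 491.67) × 5/9 = -45.6500°C.
In Fahrenheit: -45.6500 × 1.8 + 32 = -50.17°F.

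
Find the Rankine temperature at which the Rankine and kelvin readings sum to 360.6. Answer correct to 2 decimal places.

Let R be the Rankine reading. The kelvin reading is K = 5/9·R.
Require R + K = 360.6: (14/9)·R = 360.6.
R = (360.6) / (14/9) = 231.81.

231.81°R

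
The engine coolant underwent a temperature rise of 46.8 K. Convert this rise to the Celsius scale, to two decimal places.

Kelvin and Celsius degrees are the same size, so the interval is unchanged: 46.80.

46.80°C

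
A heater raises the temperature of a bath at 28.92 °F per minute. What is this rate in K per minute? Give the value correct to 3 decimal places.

16.067 K/minute

Since only a temperature interval is involved, the additive offset between the scales drops out.
A change of 1°F is a change of 5/9 K, so 28.92 × 5/9 = 16.067.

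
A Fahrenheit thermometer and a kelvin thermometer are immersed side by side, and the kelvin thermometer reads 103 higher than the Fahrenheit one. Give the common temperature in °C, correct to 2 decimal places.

172.69°C

Let x be the Fahrenheit reading; then the kelvin reading is 5/9·x + 255.372.
(5/9·x + 255.372) - x = 103  ⇒  (-4/9)·x = -152.372  ⇒  x = 342.8375°F.
In Celsius: (342.8375 - 32) × 5/9 = 172.69°C.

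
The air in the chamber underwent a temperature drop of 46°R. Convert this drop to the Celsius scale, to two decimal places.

25.56°C

Only the scale ratio 5/9 matters for a change in temperature.
46 × 5/9 = 25.56.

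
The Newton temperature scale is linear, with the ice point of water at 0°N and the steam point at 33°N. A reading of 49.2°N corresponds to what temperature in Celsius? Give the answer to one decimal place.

149.1°C

Linear interpolation between the fixed points: C = (49.2 - 0) × 100 / (33 - 0) = 149.0909°C.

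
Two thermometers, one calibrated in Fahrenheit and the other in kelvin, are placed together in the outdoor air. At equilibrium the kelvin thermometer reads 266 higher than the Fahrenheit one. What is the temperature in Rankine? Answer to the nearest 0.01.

Let x be the Fahrenheit reading; then the kelvin reading is 5/9·x + 255.372.
(5/9·x + 255.372) - x = 266  ⇒  (-4/9)·x = 10.6278  ⇒  x = -23.9125°F.
In Celsius: (-23.9125 - 32) × 5/9 = -31.0625°C.
In Rankine: -31.0625 × 1.8 + 491.67 = 435.76°R.

435.76°R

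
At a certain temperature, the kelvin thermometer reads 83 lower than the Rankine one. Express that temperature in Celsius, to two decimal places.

-169.40°C

Let x be the Rankine reading; then the kelvin reading is 5/9·x.
(5/9·x) - x = -83  ⇒  (-4/9)·x = -83  ⇒  x = 186.7500°R.
In Celsius: (186.75 - 491.67) × 5/9 = -169.40°C.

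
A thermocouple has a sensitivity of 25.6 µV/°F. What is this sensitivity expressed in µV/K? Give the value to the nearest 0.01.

46.08 µV/K

The quantity depends on a temperature interval, so only the ratio of degree sizes applies; the offset between the scales is irrelevant.
A change of 1 K is a change of 1.8°F, so per K the value is 25.6 × 1.8 = 46.08.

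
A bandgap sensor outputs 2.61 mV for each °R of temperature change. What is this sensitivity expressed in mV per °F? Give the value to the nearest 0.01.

Since only a temperature interval is involved, the additive offset between the scales drops out.
A change of 1°F is a change of 1°R, so per °F the value is 2.61 × 1 = 2.61.

2.61 mV per °F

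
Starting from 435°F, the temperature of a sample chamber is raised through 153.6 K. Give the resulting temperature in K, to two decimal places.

Initial temperature in Celsius: (435 - 32) × 5/9 = 223.8889°C.
The 153.6 K change is an interval; Kelvin and Celsius degrees are the same size, so ΔC = +153.6°C.
Final Celsius temperature: 223.8889 + 153.6000 = 377.4889°C.
In kelvin: 377.4889 + 273.15 = 650.64 K.

650.64 K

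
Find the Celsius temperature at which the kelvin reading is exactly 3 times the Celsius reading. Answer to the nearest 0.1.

136.6°C

Let C be the Celsius reading. The kelvin reading is K = 1·C + 273.15.
Require K = 3·C: 1·C + 273.15 = 3·C.
(-2)·C = -273.15  ⇒  C = 136.6.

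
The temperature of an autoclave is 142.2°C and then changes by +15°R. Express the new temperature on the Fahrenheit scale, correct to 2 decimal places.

302.96°F

The 15°R change is an interval, so only the factor 5/9 applies: +15 × 5/9 = +8.3333°C.
Final Celsius temperature: 142.2000 + 8.3333 = 150.5333°C.
In Fahrenheit: 150.5333 × 1.8 + 32 = 302.96°F.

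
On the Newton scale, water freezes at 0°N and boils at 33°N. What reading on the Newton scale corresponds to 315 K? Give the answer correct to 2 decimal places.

13.81°N

First in Celsius: 315 - 273.15 = 41.8500°C.
Linearly onto the Newton scale: 0 + (41.8500 / 100) × (33 - 0) = 13.81°N.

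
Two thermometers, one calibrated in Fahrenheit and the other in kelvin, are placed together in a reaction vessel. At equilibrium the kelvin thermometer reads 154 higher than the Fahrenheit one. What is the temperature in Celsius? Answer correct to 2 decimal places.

108.94°C

Let x be the Fahrenheit reading; then the kelvin reading is 5/9·x + 255.372.
(5/9·x + 255.372) - x = 154  ⇒  (-4/9)·x = -101.372  ⇒  x = 228.0875°F.
In Celsius: (228.0875 - 32) × 5/9 = 108.94°C.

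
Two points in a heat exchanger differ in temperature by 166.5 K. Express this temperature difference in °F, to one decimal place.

299.7°F

For a temperature interval the offset drops out; only the factor 1.8 applies.
166.5 × 1.8 = 299.7.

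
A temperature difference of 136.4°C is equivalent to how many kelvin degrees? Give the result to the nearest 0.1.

136.4 K

Celsius and kelvin degrees are the same size, so the interval is unchanged: 136.4.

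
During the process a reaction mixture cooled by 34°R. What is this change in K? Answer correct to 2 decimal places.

18.89 K

For a temperature interval the offset drops out; only the factor 5/9 applies.
34 × 5/9 = 18.89.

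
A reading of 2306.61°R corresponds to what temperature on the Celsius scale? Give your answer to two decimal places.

1008.30°C

In Celsius: (2306.61 - 491.67) × 5/9 = 1008.3000°C.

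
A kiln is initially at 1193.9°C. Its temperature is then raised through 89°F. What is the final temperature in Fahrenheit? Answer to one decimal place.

2270.0°F

The 89°F change is an interval, so only the factor 5/9 applies: +89 × 5/9 = +49.4444°C.
Final Celsius temperature: 1193.9000 + 49.4444 = 1243.3444°C.
In Fahrenheit: 1243.3444 × 1.8 + 32 = 2270.0°F.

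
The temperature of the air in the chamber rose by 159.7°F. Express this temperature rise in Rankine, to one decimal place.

Fahrenheit and Rankine degrees are the same size, so the interval is unchanged: 159.7.

159.7°R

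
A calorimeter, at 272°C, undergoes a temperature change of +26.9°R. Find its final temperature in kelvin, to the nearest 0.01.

The 26.9°R change is an interval, so only the factor 5/9 applies: +26.9 × 5/9 = +14.9444°C.
Final Celsius temperature: 272.0000 + 14.9444 = 286.9444°C.
In kelvin: 286.9444 + 273.15 = 560.09 K.

560.09 K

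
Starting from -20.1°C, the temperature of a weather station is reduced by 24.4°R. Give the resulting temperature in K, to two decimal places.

239.49 K

The 24.4°R change is an interval, so only the factor 5/9 applies: -24.4 × 5/9 = -13.5556°C.
Final Celsius temperature: -20.1000 - 13.5556 = -33.6556°C.
In kelvin: -33.6556 + 273.15 = 239.49 K.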